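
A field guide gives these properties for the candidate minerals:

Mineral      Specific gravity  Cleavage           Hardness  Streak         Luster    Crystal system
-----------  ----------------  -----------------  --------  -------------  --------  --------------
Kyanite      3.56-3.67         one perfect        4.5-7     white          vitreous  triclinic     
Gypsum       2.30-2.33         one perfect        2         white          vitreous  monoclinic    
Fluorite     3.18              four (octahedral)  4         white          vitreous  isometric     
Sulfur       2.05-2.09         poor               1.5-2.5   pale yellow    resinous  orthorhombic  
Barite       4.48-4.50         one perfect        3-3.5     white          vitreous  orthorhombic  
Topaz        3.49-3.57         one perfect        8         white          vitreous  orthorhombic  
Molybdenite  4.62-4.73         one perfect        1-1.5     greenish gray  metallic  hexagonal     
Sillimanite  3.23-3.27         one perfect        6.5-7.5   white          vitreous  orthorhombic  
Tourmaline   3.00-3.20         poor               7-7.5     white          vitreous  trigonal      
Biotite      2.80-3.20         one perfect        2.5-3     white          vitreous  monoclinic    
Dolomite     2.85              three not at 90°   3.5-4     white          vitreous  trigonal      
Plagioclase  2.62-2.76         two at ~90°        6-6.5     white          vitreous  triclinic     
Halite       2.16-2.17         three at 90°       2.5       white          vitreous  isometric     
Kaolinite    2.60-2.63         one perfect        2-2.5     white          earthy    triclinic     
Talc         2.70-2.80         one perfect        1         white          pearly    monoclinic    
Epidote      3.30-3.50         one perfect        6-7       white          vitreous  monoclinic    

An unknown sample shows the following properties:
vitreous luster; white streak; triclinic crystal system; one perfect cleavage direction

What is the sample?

Vitreous luster excludes Sulfur, Molybdenite, Kaolinite, Talc.
White streak — no further eliminations.
Triclinic crystal system — narrows the field to Kyanite, Plagioclase.
One perfect cleavage direction is inconsistent with Plagioclase.
Only Kyanite satisfies all observations.

Kyanite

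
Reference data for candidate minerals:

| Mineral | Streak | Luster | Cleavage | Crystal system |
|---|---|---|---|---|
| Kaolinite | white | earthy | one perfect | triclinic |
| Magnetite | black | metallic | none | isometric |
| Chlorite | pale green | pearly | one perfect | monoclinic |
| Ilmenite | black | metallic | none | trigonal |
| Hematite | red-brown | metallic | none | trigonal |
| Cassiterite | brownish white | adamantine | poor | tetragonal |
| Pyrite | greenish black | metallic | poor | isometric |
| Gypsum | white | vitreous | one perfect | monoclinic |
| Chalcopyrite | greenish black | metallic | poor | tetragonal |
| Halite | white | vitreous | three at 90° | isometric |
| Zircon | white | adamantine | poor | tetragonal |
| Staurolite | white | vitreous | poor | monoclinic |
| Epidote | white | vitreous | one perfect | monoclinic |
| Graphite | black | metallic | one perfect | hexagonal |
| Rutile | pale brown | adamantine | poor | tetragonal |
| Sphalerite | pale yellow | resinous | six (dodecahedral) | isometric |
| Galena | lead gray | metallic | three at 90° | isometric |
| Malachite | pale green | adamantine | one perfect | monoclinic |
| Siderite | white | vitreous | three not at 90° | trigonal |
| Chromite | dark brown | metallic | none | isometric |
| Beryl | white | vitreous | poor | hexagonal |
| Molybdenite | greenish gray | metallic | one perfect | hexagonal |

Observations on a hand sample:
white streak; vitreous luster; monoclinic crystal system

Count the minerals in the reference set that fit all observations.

3

White streak: only Kaolinite, Gypsum, Halite, Zircon, Staurolite, Epidote, Siderite, Beryl remain.
Vitreous luster eliminates Kaolinite, Zircon.
Monoclinic crystal system excludes Halite, Siderite, Beryl.
The minerals that satisfy all observations are Epidote, Gypsum, Staurolite.
That is 3 minerals.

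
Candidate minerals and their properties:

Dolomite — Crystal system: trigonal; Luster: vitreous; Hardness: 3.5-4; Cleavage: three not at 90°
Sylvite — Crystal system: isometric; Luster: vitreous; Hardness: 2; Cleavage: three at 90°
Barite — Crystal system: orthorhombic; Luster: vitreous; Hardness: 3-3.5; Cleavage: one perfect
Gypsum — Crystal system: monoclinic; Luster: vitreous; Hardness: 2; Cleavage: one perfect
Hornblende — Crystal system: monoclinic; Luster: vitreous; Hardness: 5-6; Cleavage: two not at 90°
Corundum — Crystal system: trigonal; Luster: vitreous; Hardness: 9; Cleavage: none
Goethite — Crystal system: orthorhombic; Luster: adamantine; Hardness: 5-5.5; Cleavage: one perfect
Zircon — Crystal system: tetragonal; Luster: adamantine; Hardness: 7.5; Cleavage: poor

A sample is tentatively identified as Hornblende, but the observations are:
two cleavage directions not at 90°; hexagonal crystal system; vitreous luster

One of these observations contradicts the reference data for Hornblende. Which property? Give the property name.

crystal system

Two cleavage directions not at 90°: Hornblende has cleavage two not at 90° — within range.
Hexagonal crystal system: Hornblende has monoclinic system — inconsistent.
Vitreous luster: Hornblende has vitreous luster — within range.
The crystal system is the one property that does not fit.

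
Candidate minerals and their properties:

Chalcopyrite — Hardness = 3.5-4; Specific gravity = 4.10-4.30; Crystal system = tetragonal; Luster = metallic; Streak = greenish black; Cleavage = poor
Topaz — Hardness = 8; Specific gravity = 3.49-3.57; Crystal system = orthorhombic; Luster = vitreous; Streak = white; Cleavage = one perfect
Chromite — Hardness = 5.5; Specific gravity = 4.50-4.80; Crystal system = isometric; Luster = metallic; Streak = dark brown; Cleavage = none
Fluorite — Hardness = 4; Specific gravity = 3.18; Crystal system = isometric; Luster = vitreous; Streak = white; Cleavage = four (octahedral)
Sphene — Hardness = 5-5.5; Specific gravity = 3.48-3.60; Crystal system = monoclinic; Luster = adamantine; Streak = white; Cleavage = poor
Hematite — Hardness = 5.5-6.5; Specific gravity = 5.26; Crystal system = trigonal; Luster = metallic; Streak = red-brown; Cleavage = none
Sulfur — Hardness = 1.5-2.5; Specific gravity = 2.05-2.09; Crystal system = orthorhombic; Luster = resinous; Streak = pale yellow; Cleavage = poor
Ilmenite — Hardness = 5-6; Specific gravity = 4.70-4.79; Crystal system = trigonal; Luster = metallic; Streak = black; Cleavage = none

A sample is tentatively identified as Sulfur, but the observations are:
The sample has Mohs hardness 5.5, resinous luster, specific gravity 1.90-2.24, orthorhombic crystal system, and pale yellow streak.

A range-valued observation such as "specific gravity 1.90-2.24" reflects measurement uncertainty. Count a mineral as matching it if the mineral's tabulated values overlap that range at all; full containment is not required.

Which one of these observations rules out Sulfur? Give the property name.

Mohs hardness 5.5: Sulfur has hardness 1.5-2.5 — inconsistent.
Resinous luster: Sulfur has resinous luster — consistent.
Specific gravity 1.90-2.24: Sulfur has SG 2.05-2.09 — consistent.
Orthorhombic crystal system: Sulfur has orthorhombic system — consistent.
Pale yellow streak: Sulfur has pale yellow streak — consistent.
The hardness is the one property that does not fit.

hardness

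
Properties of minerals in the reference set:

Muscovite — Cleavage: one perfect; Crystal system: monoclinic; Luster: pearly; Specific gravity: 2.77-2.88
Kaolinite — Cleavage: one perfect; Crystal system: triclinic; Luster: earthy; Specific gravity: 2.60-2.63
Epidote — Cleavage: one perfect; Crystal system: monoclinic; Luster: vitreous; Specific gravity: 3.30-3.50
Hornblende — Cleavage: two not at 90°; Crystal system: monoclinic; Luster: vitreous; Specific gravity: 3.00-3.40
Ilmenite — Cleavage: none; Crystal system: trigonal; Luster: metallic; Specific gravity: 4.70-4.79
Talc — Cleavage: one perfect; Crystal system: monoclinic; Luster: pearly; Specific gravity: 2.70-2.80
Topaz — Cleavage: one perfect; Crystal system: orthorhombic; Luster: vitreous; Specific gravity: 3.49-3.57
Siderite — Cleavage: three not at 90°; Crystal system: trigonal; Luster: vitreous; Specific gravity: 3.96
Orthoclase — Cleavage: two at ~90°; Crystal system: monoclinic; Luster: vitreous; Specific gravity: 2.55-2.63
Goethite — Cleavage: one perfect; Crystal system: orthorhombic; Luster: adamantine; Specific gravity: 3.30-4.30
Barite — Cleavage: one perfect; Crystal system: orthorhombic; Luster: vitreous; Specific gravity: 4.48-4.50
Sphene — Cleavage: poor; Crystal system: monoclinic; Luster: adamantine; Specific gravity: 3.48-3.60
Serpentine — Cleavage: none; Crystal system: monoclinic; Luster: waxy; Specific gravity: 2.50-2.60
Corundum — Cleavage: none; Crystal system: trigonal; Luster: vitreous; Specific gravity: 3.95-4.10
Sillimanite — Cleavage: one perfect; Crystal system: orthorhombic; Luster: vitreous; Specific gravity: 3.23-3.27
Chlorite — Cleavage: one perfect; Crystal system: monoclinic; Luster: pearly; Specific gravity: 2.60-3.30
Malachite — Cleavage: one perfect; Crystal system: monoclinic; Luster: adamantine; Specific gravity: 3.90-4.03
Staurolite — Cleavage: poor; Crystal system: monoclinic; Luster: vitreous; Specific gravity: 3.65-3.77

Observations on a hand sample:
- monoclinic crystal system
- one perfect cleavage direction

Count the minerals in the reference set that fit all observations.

5

Monoclinic crystal system: leaves Muscovite, Epidote, Hornblende, Talc, Orthoclase, Sphene, Serpentine, Chlorite, Malachite, Staurolite.
One perfect cleavage direction eliminates Hornblende, Orthoclase, Sphene, Serpentine, Staurolite.
The minerals that satisfy all observations are Chlorite, Epidote, Malachite, Muscovite, Talc.
That is 5 minerals.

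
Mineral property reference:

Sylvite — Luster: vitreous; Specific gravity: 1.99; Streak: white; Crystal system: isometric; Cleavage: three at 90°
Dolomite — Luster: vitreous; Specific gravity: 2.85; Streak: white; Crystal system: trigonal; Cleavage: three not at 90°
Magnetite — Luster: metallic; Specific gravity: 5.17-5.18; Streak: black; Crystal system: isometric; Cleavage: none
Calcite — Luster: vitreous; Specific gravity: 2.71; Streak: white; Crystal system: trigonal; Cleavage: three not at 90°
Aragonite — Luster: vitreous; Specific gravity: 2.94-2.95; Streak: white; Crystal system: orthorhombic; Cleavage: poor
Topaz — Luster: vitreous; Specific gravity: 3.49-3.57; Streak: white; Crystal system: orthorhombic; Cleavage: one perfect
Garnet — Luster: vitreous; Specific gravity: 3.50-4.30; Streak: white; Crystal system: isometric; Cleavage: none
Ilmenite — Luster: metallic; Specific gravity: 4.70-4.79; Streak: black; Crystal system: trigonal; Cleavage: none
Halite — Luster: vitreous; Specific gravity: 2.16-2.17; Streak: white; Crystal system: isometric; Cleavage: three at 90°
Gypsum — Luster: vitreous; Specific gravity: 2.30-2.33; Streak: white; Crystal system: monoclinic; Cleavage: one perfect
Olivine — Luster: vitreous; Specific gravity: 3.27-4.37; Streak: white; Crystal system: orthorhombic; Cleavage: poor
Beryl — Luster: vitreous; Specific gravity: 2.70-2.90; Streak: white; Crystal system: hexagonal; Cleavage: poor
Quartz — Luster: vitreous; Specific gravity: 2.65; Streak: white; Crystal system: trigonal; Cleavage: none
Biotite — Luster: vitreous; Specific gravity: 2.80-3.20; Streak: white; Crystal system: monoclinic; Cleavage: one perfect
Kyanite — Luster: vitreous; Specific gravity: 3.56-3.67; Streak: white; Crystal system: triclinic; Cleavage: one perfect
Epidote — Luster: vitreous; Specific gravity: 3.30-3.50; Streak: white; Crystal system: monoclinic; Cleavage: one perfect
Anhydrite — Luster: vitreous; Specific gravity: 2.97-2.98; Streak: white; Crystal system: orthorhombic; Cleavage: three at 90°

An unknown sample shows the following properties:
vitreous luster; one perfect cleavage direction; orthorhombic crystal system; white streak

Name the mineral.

Topaz

Vitreous luster rules out Magnetite, Ilmenite.
One perfect cleavage direction — leaves Topaz, Gypsum, Biotite, Kyanite, Epidote.
Orthorhombic crystal system — only Topaz remains.
White streak — no further eliminations.
Only Topaz satisfies all observations.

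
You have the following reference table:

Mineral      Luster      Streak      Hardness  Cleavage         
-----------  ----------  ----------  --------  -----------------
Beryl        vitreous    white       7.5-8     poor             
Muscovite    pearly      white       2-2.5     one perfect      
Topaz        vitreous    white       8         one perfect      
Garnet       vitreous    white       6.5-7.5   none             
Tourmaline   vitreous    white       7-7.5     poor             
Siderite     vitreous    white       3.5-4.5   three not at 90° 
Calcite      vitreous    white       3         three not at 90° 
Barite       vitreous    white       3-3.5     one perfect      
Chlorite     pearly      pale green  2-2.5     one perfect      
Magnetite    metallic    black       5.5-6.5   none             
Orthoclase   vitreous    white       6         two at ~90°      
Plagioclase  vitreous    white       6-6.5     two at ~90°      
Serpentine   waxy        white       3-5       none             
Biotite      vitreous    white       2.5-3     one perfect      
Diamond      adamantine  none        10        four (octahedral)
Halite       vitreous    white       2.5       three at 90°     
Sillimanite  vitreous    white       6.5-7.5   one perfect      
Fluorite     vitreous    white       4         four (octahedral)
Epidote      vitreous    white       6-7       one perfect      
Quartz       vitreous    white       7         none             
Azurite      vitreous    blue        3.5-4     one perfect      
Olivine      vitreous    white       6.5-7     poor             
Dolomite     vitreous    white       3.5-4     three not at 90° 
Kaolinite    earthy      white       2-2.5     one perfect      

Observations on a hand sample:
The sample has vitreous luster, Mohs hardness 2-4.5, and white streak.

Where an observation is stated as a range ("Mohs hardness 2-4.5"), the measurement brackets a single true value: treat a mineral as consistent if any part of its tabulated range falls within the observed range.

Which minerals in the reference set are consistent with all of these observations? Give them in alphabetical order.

Barite, Biotite, Calcite, Dolomite, Fluorite, Halite, Siderite

Vitreous luster excludes Muscovite, Chlorite, Magnetite, Serpentine, Diamond, Kaolinite.
Mohs hardness 2-4.5: leaves Siderite, Calcite, Barite, Biotite, Halite, Fluorite, Azurite, Dolomite.
White streak eliminates Azurite.
Consistent with every observation: Barite, Biotite, Calcite, Dolomite, Fluorite, Halite, Siderite.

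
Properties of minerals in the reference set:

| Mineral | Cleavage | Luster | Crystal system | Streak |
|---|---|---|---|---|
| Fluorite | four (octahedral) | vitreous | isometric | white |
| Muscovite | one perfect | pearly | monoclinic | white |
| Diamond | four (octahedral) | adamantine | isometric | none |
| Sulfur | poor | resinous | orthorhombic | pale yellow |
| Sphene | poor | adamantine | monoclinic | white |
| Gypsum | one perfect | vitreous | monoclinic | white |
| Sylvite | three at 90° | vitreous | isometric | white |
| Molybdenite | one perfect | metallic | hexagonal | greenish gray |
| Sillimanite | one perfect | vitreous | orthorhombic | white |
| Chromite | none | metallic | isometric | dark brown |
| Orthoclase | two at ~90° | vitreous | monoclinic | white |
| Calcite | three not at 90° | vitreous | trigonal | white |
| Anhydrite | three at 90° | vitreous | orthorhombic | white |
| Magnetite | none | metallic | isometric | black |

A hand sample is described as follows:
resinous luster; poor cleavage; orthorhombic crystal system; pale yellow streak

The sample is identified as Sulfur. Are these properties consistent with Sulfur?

Consistent

Resinous luster — is consistent with Sulfur (resinous luster).
Poor cleavage — is consistent with Sulfur (cleavage poor).
Orthorhombic crystal system — is consistent with Sulfur (orthorhombic system).
Pale yellow streak — is consistent with Sulfur (pale yellow streak).
Every observed property is compatible with the reference values for Sulfur.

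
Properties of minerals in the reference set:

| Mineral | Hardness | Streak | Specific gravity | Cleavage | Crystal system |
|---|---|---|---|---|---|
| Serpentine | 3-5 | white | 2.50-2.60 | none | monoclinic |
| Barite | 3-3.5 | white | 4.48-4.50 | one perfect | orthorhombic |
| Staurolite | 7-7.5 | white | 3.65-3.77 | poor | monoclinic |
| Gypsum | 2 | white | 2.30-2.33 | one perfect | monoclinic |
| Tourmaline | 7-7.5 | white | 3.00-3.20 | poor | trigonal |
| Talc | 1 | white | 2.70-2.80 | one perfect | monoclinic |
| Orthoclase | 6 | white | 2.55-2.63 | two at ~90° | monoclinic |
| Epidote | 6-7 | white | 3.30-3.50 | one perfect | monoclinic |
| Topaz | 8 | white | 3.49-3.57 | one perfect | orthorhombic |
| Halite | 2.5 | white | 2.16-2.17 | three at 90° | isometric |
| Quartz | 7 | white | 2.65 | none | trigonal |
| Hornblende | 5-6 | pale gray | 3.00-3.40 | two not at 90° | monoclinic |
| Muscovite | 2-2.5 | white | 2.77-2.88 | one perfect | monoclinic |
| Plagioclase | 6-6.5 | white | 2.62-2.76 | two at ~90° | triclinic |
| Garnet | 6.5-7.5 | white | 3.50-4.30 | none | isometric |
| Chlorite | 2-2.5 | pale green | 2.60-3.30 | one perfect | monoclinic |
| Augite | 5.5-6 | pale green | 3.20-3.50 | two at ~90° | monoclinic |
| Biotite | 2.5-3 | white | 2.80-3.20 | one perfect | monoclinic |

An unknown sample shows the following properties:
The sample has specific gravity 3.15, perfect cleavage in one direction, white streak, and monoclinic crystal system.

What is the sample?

Biotite

Specific gravity 3.15 — Tourmaline, Hornblende, Chlorite, Biotite remain.
Perfect cleavage in one direction excludes Tourmaline, Hornblende.
White streak eliminates Chlorite.
Monoclinic crystal system — all remaining candidates fit.
The only mineral consistent with every observation is Biotite.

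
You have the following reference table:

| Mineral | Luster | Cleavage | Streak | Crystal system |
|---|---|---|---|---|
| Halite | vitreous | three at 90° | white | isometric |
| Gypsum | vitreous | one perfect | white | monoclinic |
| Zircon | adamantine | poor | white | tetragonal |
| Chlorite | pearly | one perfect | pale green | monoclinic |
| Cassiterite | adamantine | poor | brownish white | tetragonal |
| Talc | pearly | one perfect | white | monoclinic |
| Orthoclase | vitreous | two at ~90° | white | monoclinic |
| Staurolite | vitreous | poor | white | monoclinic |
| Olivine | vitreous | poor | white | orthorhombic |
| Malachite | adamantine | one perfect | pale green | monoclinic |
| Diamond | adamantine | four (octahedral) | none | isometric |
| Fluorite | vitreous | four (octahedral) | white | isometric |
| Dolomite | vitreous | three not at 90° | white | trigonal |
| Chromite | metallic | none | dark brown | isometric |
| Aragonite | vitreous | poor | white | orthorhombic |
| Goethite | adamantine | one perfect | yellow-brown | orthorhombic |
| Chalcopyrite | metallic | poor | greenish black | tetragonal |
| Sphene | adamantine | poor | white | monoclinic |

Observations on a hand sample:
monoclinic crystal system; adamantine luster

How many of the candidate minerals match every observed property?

2

Monoclinic crystal system: Gypsum, Chlorite, Talc, Orthoclase, Staurolite, Malachite, Sphene remain.
Adamantine luster: leaves Malachite, Sphene.
Remaining candidates: Malachite, Sphene.
That is 2 minerals.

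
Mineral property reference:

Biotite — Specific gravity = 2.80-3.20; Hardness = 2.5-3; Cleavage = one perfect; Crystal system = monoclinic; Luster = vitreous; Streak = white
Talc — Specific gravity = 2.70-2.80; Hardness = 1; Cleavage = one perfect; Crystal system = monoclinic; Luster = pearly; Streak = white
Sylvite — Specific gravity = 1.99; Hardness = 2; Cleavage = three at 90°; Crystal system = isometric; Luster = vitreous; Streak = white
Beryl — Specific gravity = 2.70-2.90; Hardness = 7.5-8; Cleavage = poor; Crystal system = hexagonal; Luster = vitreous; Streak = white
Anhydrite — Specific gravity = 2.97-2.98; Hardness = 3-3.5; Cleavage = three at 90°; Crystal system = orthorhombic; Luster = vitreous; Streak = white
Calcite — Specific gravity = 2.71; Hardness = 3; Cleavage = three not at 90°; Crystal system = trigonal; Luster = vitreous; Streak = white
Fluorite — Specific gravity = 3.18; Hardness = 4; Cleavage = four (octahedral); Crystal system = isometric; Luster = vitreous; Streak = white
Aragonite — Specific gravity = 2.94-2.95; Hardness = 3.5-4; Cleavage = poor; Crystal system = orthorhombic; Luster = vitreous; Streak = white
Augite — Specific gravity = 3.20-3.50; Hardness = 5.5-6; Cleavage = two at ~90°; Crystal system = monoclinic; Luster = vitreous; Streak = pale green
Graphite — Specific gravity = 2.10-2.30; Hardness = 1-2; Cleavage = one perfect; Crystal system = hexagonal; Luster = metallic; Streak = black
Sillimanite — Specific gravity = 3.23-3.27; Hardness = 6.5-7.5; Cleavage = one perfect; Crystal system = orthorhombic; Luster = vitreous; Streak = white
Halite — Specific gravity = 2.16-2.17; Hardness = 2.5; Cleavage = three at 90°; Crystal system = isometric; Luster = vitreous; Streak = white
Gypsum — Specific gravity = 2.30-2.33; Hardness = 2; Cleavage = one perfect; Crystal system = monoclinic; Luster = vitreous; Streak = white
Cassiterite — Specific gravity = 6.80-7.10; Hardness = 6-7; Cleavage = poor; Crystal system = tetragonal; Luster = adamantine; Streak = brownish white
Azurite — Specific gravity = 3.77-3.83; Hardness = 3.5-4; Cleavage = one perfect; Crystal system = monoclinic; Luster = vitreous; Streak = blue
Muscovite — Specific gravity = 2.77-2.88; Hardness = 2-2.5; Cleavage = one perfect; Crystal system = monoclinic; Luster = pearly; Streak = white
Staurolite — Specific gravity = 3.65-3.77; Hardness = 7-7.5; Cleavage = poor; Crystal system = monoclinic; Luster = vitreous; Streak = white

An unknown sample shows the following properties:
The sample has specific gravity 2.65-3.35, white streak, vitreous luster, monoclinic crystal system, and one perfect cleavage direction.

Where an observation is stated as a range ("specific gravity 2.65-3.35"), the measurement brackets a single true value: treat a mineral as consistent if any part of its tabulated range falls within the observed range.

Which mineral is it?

Biotite

Specific gravity 2.65-3.35 — Biotite, Talc, Beryl, Anhydrite, Calcite, Fluorite, Aragonite, Augite, Sillimanite, Muscovite remain.
White streak rules out Augite.
Vitreous luster eliminates Talc, Muscovite.
Monoclinic crystal system — narrows the field to Biotite.
One perfect cleavage direction — consistent with all remaining minerals.
Biotite is the sole remaining match.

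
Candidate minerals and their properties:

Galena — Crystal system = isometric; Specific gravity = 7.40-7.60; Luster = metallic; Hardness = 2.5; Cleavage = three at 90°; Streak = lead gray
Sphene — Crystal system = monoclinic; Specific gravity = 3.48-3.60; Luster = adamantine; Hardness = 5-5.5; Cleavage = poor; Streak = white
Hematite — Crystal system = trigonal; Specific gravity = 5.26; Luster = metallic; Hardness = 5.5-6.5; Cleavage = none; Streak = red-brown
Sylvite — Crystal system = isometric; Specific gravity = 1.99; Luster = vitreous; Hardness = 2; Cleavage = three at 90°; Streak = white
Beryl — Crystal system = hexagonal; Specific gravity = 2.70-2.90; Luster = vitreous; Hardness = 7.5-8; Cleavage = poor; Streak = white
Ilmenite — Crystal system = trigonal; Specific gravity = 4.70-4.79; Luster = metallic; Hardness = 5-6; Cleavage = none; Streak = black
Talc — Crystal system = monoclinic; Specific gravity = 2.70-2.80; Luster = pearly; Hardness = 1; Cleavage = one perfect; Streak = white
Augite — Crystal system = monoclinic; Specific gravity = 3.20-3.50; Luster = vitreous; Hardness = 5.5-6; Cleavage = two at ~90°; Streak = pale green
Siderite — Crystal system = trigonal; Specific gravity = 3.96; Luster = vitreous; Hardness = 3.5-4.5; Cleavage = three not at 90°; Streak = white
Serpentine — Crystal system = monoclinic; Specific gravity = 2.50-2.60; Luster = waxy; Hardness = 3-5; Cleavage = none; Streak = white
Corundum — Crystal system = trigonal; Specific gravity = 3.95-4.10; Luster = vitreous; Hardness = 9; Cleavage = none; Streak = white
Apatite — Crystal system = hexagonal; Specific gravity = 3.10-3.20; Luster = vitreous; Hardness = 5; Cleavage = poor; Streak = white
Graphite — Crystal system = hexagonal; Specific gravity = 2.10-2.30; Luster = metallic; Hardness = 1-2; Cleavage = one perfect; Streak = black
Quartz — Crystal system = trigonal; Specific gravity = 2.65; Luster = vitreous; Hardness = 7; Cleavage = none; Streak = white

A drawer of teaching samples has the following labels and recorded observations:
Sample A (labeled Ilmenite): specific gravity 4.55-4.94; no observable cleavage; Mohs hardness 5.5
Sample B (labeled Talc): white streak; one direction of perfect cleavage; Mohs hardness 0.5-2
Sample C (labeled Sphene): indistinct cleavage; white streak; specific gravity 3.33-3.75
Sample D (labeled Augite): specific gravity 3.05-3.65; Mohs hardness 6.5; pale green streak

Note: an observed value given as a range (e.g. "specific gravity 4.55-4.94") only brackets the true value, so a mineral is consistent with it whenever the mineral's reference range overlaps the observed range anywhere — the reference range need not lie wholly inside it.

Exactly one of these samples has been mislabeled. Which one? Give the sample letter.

D

Sample A: all recorded properties match Ilmenite.
Sample B: all recorded properties match Talc.
Sample C: all recorded properties match Sphene.
Sample D: Mohs hardness 6.5 is outside the reference for Augite (hardness 5.5-6) — mislabeled.
Only sample D is inconsistent with its label.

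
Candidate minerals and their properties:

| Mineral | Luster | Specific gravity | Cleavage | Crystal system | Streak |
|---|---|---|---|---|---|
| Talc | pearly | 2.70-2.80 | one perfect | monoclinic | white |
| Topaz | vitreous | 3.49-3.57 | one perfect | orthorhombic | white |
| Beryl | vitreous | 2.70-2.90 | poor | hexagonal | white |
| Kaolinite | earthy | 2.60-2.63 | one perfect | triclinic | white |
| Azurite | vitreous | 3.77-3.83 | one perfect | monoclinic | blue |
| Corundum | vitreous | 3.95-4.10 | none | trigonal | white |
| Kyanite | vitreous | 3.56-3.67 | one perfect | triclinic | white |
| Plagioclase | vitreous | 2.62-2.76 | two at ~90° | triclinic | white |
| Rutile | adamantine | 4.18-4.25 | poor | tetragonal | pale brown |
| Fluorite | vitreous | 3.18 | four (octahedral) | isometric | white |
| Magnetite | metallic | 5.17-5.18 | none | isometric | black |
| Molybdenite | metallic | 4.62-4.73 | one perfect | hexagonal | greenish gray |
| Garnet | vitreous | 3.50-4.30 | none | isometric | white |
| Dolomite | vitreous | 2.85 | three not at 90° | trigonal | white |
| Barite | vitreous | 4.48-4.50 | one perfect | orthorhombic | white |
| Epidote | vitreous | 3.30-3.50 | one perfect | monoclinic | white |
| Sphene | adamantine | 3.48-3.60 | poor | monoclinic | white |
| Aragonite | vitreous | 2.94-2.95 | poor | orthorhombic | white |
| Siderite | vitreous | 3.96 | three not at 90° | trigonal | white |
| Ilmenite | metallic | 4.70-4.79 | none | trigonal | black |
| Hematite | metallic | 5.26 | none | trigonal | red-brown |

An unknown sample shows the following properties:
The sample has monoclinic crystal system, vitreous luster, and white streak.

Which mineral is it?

Monoclinic crystal system: leaves Talc, Azurite, Epidote, Sphene.
Vitreous luster eliminates Talc, Sphene.
White streak excludes Azurite.
The only mineral consistent with every observation is Epidote.

Epidote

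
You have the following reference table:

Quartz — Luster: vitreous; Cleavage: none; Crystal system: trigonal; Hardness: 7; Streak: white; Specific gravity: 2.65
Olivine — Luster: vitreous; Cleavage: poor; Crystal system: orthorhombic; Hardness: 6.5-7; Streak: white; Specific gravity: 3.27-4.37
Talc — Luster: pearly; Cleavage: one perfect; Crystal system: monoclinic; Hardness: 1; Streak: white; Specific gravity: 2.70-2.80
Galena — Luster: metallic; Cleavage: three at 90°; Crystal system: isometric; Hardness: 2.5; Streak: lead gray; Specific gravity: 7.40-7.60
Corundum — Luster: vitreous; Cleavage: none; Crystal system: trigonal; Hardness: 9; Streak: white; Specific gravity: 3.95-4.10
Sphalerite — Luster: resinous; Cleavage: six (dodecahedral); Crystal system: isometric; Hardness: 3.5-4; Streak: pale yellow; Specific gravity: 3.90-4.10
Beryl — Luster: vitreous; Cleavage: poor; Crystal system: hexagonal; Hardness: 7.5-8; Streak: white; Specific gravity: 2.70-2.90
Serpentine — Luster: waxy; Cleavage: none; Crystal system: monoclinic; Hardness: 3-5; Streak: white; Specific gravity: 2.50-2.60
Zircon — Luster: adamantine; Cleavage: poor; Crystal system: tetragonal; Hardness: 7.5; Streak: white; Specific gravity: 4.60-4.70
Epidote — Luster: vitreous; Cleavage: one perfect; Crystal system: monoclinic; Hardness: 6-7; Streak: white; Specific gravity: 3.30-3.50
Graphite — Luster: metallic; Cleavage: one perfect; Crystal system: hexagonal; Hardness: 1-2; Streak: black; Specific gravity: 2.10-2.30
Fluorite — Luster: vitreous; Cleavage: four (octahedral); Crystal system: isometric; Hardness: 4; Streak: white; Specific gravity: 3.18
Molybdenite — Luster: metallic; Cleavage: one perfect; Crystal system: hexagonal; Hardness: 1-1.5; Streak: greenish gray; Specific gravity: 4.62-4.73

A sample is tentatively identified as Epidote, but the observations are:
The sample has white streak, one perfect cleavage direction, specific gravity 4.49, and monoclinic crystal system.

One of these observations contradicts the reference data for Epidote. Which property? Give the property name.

specific gravity

White streak: Epidote has white streak — matches.
One perfect cleavage direction: Epidote has cleavage one perfect — matches.
Specific gravity 4.49: Epidote has SG 3.30-3.50 — inconsistent.
Monoclinic crystal system: Epidote has monoclinic system — matches.
Only the specific gravity is inconsistent.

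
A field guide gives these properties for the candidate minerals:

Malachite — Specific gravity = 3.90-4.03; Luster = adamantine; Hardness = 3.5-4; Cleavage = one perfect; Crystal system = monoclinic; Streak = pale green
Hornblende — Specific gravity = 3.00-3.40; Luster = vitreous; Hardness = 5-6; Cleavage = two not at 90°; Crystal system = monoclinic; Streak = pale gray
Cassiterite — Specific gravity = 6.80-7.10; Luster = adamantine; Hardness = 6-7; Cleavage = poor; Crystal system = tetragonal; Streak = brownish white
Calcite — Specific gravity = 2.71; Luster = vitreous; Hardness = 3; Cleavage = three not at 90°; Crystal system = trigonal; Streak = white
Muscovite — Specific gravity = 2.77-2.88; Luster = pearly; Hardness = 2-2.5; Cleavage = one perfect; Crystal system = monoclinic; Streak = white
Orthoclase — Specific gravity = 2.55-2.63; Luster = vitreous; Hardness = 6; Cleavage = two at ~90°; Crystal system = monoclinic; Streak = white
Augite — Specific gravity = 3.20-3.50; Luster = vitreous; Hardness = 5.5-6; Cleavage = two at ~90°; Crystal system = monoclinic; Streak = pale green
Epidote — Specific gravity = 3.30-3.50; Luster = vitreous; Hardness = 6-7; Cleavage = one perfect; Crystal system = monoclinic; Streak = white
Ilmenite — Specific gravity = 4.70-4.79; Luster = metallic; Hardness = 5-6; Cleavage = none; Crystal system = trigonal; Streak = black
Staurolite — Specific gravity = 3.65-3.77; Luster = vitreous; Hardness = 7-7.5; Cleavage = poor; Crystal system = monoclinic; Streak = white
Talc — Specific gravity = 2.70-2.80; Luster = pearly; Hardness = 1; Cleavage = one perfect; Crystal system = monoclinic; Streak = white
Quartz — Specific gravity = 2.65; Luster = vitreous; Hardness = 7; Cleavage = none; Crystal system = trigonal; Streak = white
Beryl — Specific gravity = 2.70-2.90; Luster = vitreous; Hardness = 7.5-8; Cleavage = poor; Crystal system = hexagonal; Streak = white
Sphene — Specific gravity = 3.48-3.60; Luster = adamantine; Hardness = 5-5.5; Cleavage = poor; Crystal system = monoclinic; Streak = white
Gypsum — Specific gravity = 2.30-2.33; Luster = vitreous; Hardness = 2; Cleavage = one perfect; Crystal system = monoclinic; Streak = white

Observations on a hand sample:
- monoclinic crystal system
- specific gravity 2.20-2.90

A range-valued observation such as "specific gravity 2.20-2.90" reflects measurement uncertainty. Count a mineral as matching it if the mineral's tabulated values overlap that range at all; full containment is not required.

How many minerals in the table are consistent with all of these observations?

4

Monoclinic crystal system rules out Cassiterite, Calcite, Ilmenite, Quartz, Beryl.
Specific gravity 2.20-2.90 — Muscovite, Orthoclase, Talc, Gypsum remain.
Consistent with every observation: Gypsum, Muscovite, Orthoclase, Talc.
That is 4 minerals.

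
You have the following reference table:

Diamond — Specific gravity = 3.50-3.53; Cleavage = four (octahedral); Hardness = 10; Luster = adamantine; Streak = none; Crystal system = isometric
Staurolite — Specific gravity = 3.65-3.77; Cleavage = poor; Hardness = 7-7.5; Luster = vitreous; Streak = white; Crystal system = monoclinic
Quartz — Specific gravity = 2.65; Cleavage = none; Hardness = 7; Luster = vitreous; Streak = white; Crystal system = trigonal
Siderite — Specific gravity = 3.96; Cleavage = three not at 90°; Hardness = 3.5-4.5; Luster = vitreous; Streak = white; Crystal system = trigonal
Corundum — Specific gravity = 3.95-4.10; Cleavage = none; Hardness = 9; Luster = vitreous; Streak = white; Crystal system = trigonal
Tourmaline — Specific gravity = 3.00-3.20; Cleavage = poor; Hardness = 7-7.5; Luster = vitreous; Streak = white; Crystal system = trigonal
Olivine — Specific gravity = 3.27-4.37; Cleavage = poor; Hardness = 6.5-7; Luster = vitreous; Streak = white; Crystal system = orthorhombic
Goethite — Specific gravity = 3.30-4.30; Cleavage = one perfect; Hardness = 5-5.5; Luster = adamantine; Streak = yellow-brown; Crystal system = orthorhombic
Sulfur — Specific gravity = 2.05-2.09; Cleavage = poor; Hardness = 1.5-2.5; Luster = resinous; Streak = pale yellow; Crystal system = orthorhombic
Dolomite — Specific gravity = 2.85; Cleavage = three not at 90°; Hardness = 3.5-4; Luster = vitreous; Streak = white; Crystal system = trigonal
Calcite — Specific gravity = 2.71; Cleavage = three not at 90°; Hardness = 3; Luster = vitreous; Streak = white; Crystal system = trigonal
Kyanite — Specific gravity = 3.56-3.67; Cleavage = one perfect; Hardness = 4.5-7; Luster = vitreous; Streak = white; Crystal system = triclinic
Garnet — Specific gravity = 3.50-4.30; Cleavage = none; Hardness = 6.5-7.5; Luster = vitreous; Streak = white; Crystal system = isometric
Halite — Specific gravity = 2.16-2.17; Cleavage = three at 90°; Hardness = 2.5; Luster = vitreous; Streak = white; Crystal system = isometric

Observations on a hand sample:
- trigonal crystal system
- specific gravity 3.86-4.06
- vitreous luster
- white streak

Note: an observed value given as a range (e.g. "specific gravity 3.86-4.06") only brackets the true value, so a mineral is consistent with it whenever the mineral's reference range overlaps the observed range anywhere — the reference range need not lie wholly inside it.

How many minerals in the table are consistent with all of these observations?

2

Trigonal crystal system — only Quartz, Siderite, Corundum, Tourmaline, Dolomite, Calcite remain.
Specific gravity 3.86-4.06 — narrows the field to Siderite, Corundum.
Vitreous luster — all remaining candidates fit.
White streak — no further eliminations.
Remaining candidates: Corundum, Siderite.
That is 2 minerals.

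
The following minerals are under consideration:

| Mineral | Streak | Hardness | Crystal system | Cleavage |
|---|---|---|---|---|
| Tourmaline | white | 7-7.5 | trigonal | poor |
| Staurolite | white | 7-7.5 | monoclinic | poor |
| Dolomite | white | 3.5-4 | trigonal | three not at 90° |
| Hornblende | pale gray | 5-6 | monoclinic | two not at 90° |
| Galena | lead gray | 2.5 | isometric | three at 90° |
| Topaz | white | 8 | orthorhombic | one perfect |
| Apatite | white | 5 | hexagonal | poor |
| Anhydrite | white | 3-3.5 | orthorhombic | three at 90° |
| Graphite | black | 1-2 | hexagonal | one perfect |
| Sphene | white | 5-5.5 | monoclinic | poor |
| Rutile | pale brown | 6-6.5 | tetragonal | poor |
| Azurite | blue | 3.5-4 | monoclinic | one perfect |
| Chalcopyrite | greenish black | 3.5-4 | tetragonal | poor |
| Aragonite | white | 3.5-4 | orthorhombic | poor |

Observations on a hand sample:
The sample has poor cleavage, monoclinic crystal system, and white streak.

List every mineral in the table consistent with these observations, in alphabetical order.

Sphene, Staurolite

Poor cleavage — Tourmaline, Staurolite, Apatite, Sphene, Rutile, Chalcopyrite, Aragonite remain.
Monoclinic crystal system — Staurolite, Sphene remain.
White streak — all remaining candidates fit.
Remaining candidates: Sphene, Staurolite.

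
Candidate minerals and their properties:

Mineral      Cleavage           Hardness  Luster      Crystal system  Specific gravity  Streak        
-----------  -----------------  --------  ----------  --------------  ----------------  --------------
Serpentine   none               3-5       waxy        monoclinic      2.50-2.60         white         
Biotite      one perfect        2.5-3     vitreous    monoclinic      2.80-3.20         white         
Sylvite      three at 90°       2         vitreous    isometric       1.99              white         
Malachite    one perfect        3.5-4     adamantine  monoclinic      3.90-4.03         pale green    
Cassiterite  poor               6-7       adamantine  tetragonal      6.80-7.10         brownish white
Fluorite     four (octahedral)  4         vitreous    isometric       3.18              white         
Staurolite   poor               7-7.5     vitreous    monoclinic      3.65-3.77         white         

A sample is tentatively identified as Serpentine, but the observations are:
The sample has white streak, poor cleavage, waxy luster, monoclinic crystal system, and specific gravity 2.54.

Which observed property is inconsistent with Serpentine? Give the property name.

White streak: Serpentine has white streak — agrees.
Poor cleavage: Serpentine has cleavage none — inconsistent.
Waxy luster: Serpentine has waxy luster — agrees.
Monoclinic crystal system: Serpentine has monoclinic system — agrees.
Specific gravity 2.54: Serpentine has SG 2.50-2.60 — agrees.
Everything matches except the cleavage.

cleavage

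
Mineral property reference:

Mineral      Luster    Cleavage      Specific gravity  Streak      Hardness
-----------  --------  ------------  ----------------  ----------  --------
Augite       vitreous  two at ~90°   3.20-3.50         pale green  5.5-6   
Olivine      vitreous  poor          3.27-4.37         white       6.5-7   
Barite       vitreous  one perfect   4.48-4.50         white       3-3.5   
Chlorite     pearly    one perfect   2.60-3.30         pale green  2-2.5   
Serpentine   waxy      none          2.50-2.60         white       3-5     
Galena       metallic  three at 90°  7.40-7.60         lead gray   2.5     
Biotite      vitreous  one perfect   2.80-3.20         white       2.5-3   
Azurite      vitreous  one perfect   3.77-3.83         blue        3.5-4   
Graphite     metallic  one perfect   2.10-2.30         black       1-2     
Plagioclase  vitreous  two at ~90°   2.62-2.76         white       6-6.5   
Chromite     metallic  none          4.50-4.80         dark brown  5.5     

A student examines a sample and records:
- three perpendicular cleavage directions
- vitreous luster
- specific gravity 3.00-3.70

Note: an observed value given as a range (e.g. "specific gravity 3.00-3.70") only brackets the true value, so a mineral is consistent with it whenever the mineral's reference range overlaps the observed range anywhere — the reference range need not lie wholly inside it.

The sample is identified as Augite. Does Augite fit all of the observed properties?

No

Three perpendicular cleavage directions — Augite has cleavage two at ~90°; a mismatch.
Vitreous luster — consistent with Augite (vitreous luster).
Specific gravity 3.00-3.70 — consistent with Augite (SG 3.20-3.50).
The cleavage observation rules out Augite.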